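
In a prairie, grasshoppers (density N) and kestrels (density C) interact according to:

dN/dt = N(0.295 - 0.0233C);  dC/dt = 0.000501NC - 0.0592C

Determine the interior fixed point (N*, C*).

Set dC/dt = 0 with C > 0: 0.000501N - 0.0592 = 0, so N* = 0.0592/0.000501 = 118.
Set dN/dt = 0 with N > 0: 0.295 - 0.0233C = 0, so C* = 0.295/0.0233 = 12.7.

N* ≈ 118, C* ≈ 12.7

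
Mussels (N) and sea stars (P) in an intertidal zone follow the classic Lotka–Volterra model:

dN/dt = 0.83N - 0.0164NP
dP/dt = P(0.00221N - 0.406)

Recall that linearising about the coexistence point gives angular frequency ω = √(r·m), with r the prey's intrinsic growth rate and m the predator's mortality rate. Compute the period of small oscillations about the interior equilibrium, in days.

T ≈ 10.8 days

Here r = 0.83 and m = 0.406, so r·m = 0.337.
ω = √0.337 = 0.58 per day, hence T = 2π/ω ≈ 10.8 days.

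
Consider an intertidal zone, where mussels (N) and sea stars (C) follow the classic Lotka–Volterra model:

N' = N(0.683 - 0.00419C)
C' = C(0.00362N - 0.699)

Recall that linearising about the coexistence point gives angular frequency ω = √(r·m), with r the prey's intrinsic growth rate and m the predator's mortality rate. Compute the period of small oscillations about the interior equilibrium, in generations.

Here r = 0.683 and m = 0.699, so r·m = 0.477.
ω = √0.477 = 0.691 per generation, hence T = 2π/ω ≈ 9.09 generations.

T ≈ 9.09 generations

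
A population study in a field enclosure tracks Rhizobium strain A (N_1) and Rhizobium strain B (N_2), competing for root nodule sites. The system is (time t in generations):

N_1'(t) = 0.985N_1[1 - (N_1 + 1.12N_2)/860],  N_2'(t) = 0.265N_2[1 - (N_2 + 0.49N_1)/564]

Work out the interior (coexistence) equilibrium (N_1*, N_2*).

Setting both brackets to zero gives the nullclines N_1 + 1.12N_2 = 860 and 0.49N_1 + N_2 = 564.
Substituting N_2 = 564 - 0.49N_1 into the first: N_1(1 - 1.12·0.49) = 860 - 1.12·564.
So N_1* = 228/0.451 = 506, and then N_2* = 564 - 0.49·506 = 316.

N_1* ≈ 506, N_2* ≈ 316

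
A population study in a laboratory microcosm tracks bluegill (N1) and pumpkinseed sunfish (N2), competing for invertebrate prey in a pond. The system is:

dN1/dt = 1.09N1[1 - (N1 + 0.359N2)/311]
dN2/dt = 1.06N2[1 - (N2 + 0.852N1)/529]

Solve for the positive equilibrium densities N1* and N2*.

N1* ≈ 174, N2* ≈ 380

Setting both brackets to zero gives the nullclines N1 + 0.359N2 = 311 and 0.852N1 + N2 = 529.
Substituting N2 = 529 - 0.852N1 into the first: N1(1 - 0.359·0.852) = 311 - 0.359·529.
So N1* = 121/0.694 = 174, and then N2* = 529 - 0.852·174 = 380.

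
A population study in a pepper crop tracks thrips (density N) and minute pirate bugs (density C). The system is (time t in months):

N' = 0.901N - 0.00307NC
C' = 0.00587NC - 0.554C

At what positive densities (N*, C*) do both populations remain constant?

Set dC/dt = 0 with C > 0: 0.00587N - 0.554 = 0, so N* = 0.554/0.00587 = 94.4.
Set dN/dt = 0 with N > 0: 0.901 - 0.00307C = 0, so C* = 0.901/0.00307 = 293.

N* ≈ 94.4, C* ≈ 293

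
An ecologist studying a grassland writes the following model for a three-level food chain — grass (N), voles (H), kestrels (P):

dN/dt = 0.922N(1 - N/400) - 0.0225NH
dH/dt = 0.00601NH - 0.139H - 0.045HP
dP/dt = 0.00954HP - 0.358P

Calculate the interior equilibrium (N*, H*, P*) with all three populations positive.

N* ≈ 33.7, H* ≈ 37.5, P* ≈ 1.41

From dP/dt = 0: 0.00954H* = 0.358, so H* = 37.5.
From dN/dt = 0: 0.922(1 - N*/400) = 0.0225·37.5, giving N* = 400·(1 - 0.916) = 33.7.
From dH/dt = 0: 0.00601·33.7 - 0.139 = 0.045P*, so P* = 0.0635/0.045 = 1.41.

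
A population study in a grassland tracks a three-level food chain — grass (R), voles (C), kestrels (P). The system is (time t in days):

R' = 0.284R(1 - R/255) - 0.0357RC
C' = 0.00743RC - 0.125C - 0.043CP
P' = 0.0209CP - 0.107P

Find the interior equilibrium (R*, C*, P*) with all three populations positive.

From dP/dt = 0: 0.0209C* = 0.107, so C* = 5.12.
From dR/dt = 0: 0.284(1 - R*/255) = 0.0357·5.12, giving R* = 255·(1 - 0.644) = 90.9.
From dC/dt = 0: 0.00743·90.9 - 0.125 = 0.043P*, so P* = 0.55/0.043 = 12.8.

R* ≈ 90.9, C* ≈ 5.12, P* ≈ 12.8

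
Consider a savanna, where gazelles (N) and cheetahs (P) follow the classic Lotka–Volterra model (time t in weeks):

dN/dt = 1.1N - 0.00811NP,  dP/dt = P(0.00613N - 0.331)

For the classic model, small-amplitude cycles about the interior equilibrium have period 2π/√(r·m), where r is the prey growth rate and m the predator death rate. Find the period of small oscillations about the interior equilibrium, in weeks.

Here r = 1.1 and m = 0.331, so r·m = 0.364.
ω = √0.364 = 0.603 per week, hence T = 2π/ω ≈ 10.4 weeks.

T ≈ 10.4 weeks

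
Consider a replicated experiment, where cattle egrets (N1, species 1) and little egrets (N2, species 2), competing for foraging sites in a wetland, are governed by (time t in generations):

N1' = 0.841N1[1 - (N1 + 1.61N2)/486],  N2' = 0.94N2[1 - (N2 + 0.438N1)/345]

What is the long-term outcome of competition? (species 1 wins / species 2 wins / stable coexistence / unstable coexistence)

species 2 excludes species 1

Compare the nullcline intercepts: K1/α12 = 486/1.61 = 302 < K2 = 345; K2/α21 = 345/0.438 = 788 > K1 = 486.
Since the inequalities point opposite ways, species 2 can invade but species 1 cannot.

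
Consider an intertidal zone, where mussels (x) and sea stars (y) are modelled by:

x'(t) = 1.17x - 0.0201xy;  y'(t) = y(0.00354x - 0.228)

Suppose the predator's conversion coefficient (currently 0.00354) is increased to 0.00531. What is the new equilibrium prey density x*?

x* ≈ 42.9

At the interior fixed point, setting dy/dt = 0 with y > 0 fixes x* = (predator death rate)/(xy coefficient) — independent of the other coefficients.
With the change, x* = 0.228/0.00531 = 42.9; it falls from 64.4.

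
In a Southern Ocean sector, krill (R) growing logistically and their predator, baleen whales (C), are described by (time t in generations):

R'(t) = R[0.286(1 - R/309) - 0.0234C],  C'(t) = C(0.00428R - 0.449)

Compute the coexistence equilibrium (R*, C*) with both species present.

From dC/dt = 0 with C > 0: 0.00428R* = 0.449, so R* = 105.
Substitute into dR/dt = 0: 0.286(1 - 105/309) = 0.0234C*.
The bracket is 0.66, giving C* = 0.189/0.0234 = 8.07.

R* ≈ 105, C* ≈ 8.07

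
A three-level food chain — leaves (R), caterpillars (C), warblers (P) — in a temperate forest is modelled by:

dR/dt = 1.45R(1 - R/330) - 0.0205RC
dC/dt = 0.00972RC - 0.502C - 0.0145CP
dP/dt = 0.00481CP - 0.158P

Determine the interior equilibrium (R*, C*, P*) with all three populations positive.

R* ≈ 177, C* ≈ 32.8, P* ≈ 83.9

From dP/dt = 0: 0.00481C* = 0.158, so C* = 32.8.
From dR/dt = 0: 1.45(1 - R*/330) = 0.0205·32.8, giving R* = 330·(1 - 0.464) = 177.
From dC/dt = 0: 0.00972·177 - 0.502 = 0.0145P*, so P* = 1.22/0.0145 = 83.9.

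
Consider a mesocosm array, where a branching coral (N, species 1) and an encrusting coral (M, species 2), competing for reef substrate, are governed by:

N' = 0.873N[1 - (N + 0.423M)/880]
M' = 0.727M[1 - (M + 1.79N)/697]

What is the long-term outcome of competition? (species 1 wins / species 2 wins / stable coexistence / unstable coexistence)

Compare the nullcline intercepts: K1/α12 = 880/0.423 = 2080 > K2 = 697; K2/α21 = 697/1.79 = 389 < K1 = 880.
Since the inequalities point opposite ways, species 1 can invade but species 2 cannot.

species 1 excludes species 2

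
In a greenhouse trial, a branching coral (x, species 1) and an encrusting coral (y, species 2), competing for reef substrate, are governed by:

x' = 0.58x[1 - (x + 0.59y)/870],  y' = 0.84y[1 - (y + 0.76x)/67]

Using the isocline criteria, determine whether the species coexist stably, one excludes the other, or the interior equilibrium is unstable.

Compare the nullcline intercepts: K1/α12 = 870/0.59 = 1470 > K2 = 67; K2/α21 = 67/0.76 = 88.2 < K1 = 870.
Since the inequalities point opposite ways, species 1 can invade but species 2 cannot.

species 1 excludes species 2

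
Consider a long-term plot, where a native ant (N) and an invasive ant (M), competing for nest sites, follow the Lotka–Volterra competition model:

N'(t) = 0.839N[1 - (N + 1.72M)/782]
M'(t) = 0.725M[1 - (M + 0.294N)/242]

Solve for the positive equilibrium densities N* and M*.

N* ≈ 740, M* ≈ 24.5

Setting both brackets to zero gives the nullclines N + 1.72M = 782 and 0.294N + M = 242.
Substituting M = 242 - 0.294N into the first: N(1 - 1.72·0.294) = 782 - 1.72·242.
So N* = 366/0.494 = 740, and then M* = 242 - 0.294·740 = 24.5.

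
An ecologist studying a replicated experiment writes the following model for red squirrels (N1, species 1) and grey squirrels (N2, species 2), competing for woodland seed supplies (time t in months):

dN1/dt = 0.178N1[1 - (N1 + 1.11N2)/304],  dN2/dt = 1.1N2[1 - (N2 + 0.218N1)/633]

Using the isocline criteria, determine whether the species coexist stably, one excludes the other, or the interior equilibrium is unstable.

species 2 excludes species 1

Compare the nullcline intercepts: K1/α12 = 304/1.11 = 274 < K2 = 633; K2/α21 = 633/0.218 = 2900 > K1 = 304.
Since the inequalities point opposite ways, species 2 can invade but species 1 cannot.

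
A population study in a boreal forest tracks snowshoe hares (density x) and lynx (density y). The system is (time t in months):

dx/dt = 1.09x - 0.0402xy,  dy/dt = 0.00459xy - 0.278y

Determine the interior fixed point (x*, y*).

x* ≈ 60.6, y* ≈ 27.1

Set dy/dt = 0 with y > 0: 0.00459x - 0.278 = 0, so x* = 0.278/0.00459 = 60.6.
Set dx/dt = 0 with x > 0: 1.09 - 0.0402y = 0, so y* = 1.09/0.0402 = 27.1.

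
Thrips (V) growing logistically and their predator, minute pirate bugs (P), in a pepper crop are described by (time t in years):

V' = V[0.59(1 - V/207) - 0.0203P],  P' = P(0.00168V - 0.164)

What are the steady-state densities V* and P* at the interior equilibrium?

From dP/dt = 0 with P > 0: 0.00168V* = 0.164, so V* = 97.6.
Substitute into dV/dt = 0: 0.59(1 - 97.6/207) = 0.0203P*.
The bracket is 0.528, giving P* = 0.312/0.0203 = 15.4.

V* ≈ 97.6, P* ≈ 15.4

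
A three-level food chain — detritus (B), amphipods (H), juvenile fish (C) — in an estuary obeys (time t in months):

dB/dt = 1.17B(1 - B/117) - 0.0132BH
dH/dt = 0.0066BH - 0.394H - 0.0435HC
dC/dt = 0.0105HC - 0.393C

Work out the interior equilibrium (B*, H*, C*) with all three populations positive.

From dC/dt = 0: 0.0105H* = 0.393, so H* = 37.4.
From dB/dt = 0: 1.17(1 - B*/117) = 0.0132·37.4, giving B* = 117·(1 - 0.422) = 67.6.
From dH/dt = 0: 0.0066·67.6 - 0.394 = 0.0435C*, so C* = 0.0521/0.0435 = 1.2.

B* ≈ 67.6, H* ≈ 37.4, C* ≈ 1.2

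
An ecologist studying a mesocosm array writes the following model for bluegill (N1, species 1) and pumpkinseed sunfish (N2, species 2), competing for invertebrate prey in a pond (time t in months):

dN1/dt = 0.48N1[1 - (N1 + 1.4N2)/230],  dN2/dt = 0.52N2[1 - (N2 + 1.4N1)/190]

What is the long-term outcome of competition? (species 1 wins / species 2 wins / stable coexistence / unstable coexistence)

Compare the nullcline intercepts: K1/α12 = 230/1.4 = 164 < K2 = 190; K2/α21 = 190/1.4 = 136 < K1 = 230.
Since both are reversed, neither can invade when rare; the interior point is a saddle.

unstable coexistence (outcome depends on initial conditions)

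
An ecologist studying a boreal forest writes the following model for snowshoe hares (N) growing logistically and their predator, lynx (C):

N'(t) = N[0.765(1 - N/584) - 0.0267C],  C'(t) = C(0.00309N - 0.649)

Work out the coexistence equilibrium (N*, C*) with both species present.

From dC/dt = 0 with C > 0: 0.00309N* = 0.649, so N* = 210.
Substitute into dN/dt = 0: 0.765(1 - 210/584) = 0.0267C*.
The bracket is 0.64, giving C* = 0.49/0.0267 = 18.3.

N* ≈ 210, C* ≈ 18.3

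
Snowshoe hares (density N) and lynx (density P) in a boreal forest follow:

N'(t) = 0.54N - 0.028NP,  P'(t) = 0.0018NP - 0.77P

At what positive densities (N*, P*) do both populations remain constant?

N* ≈ 428, P* ≈ 19.3

Set dP/dt = 0 with P > 0: 0.0018N - 0.77 = 0, so N* = 0.77/0.0018 = 428.
Set dN/dt = 0 with N > 0: 0.54 - 0.028P = 0, so P* = 0.54/0.028 = 19.3.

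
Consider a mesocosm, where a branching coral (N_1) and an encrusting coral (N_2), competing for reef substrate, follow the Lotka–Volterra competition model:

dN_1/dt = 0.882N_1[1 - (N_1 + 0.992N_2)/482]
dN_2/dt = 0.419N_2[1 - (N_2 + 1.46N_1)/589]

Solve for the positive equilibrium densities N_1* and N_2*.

N_1* ≈ 228, N_2* ≈ 256

Setting both brackets to zero gives the nullclines N_1 + 0.992N_2 = 482 and 1.46N_1 + N_2 = 589.
Substituting N_2 = 589 - 1.46N_1 into the first: N_1(1 - 0.992·1.46) = 482 - 0.992·589.
So N_1* = -102/-0.448 = 228, and then N_2* = 589 - 1.46·228 = 256.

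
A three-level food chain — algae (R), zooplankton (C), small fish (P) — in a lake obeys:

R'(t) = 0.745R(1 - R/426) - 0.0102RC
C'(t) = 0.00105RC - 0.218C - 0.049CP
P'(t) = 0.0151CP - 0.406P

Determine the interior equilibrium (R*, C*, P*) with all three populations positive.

From dP/dt = 0: 0.0151C* = 0.406, so C* = 26.9.
From dR/dt = 0: 0.745(1 - R*/426) = 0.0102·26.9, giving R* = 426·(1 - 0.368) = 269.
From dC/dt = 0: 0.00105·269 - 0.218 = 0.049P*, so P* = 0.0646/0.049 = 1.32.

R* ≈ 269, C* ≈ 26.9, P* ≈ 1.32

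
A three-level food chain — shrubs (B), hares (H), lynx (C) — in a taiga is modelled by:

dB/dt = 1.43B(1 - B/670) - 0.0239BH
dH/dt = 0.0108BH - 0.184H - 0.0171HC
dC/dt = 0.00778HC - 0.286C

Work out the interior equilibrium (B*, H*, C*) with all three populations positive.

B* ≈ 258, H* ≈ 36.8, C* ≈ 152

From dC/dt = 0: 0.00778H* = 0.286, so H* = 36.8.
From dB/dt = 0: 1.43(1 - B*/670) = 0.0239·36.8, giving B* = 670·(1 - 0.614) = 258.
From dH/dt = 0: 0.0108·258 - 0.184 = 0.0171C*, so C* = 2.61/0.0171 = 152.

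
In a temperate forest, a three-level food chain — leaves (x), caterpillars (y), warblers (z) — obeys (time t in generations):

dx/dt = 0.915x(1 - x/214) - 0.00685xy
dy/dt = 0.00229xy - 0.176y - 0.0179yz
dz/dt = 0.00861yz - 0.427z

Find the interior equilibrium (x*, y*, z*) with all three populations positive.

From dz/dt = 0: 0.00861y* = 0.427, so y* = 49.6.
From dx/dt = 0: 0.915(1 - x*/214) = 0.00685·49.6, giving x* = 214·(1 - 0.371) = 135.
From dy/dt = 0: 0.00229·135 - 0.176 = 0.0179z*, so z* = 0.132/0.0179 = 7.38.

x* ≈ 135, y* ≈ 49.6, z* ≈ 7.38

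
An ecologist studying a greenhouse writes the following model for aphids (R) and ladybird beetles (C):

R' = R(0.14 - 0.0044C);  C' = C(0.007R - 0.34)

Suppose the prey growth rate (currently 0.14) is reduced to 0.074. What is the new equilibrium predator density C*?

At the interior fixed point, setting dR/dt = 0 with R > 0 fixes C* = (prey growth rate)/(RC coefficient) — independent of the other coefficients.
With the change, C* = 0.074/0.0044 = 16.8; it falls from 31.8.

C* ≈ 16.8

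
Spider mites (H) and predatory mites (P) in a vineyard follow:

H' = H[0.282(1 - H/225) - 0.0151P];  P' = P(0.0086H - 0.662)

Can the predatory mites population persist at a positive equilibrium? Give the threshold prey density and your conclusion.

The predator equation gives dP/dt > 0 only when H > 0.662/0.0086 = 77.
Without the predator, H → K = 225. Since 225 > 77, the predator can invade and persist.

Threshold H = 77; K > 77, so yes, the predator persists.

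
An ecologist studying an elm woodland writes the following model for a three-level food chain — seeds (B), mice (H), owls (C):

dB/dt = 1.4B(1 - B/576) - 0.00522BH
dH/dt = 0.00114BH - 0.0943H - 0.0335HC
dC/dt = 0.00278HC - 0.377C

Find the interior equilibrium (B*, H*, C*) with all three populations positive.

B* ≈ 285, H* ≈ 136, C* ≈ 6.88

From dC/dt = 0: 0.00278H* = 0.377, so H* = 136.
From dB/dt = 0: 1.4(1 - B*/576) = 0.00522·136, giving B* = 576·(1 - 0.506) = 285.
From dH/dt = 0: 0.00114·285 - 0.0943 = 0.0335C*, so C* = 0.23/0.0335 = 6.88.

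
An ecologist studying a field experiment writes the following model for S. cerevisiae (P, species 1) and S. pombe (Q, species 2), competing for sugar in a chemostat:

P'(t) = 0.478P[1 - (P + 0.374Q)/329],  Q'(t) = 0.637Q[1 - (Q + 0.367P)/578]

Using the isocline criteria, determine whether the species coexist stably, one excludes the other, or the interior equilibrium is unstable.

stable coexistence

Compare the nullcline intercepts: K1/α12 = 329/0.374 = 880 > K2 = 578; K2/α21 = 578/0.367 = 1570 > K1 = 329.
Since both inequalities hold, each species can invade when rare, so the interior equilibrium is stable.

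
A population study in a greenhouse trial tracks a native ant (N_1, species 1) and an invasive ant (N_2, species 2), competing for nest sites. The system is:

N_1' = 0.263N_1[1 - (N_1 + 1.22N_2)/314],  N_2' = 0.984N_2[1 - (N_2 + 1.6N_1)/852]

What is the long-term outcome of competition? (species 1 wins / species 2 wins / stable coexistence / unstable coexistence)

Compare the nullcline intercepts: K1/α12 = 314/1.22 = 257 < K2 = 852; K2/α21 = 852/1.6 = 532 > K1 = 314.
Since the inequalities point opposite ways, species 2 can invade but species 1 cannot.

species 2 excludes species 1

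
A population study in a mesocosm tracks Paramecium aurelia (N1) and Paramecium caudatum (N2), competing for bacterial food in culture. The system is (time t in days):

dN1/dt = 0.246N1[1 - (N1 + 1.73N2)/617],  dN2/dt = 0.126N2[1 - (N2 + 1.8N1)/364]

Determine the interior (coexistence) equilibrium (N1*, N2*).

Setting both brackets to zero gives the nullclines N1 + 1.73N2 = 617 and 1.8N1 + N2 = 364.
Substituting N2 = 364 - 1.8N1 into the first: N1(1 - 1.73·1.8) = 617 - 1.73·364.
So N1* = -12.7/-2.11 = 6.02, and then N2* = 364 - 1.8·6.02 = 353.

N1* ≈ 6.02, N2* ≈ 353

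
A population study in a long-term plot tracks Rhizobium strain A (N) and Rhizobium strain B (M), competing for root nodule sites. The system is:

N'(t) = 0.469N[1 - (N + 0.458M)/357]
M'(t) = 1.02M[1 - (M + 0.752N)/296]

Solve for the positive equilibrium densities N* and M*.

N* ≈ 338, M* ≈ 42

Setting both brackets to zero gives the nullclines N + 0.458M = 357 and 0.752N + M = 296.
Substituting M = 296 - 0.752N into the first: N(1 - 0.458·0.752) = 357 - 0.458·296.
So N* = 221/0.656 = 338, and then M* = 296 - 0.752·338 = 42.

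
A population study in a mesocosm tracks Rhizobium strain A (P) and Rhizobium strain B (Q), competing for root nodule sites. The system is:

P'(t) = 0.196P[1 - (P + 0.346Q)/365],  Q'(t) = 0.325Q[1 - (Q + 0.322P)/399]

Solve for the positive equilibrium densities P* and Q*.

P* ≈ 255, Q* ≈ 317

Setting both brackets to zero gives the nullclines P + 0.346Q = 365 and 0.322P + Q = 399.
Substituting Q = 399 - 0.322P into the first: P(1 - 0.346·0.322) = 365 - 0.346·399.
So P* = 227/0.889 = 255, and then Q* = 399 - 0.322·255 = 317.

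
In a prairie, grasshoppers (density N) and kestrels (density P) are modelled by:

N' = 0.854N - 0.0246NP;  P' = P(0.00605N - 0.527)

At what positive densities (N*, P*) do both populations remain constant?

Set dP/dt = 0 with P > 0: 0.00605N - 0.527 = 0, so N* = 0.527/0.00605 = 87.1.
Set dN/dt = 0 with N > 0: 0.854 - 0.0246P = 0, so P* = 0.854/0.0246 = 34.7.

N* ≈ 87.1, P* ≈ 34.7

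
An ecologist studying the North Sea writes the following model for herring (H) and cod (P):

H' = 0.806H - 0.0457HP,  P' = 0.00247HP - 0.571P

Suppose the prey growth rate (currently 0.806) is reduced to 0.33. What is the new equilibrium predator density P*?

At the interior fixed point, setting dH/dt = 0 with H > 0 fixes P* = (prey growth rate)/(HP coefficient) — independent of the other coefficients.
With the change, P* = 0.33/0.0457 = 7.22; it falls from 17.6.

P* ≈ 7.22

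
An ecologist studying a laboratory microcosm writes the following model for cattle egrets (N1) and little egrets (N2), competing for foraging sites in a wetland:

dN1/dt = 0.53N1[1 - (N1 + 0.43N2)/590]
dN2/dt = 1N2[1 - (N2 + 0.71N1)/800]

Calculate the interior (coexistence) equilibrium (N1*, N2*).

N1* ≈ 354, N2* ≈ 549

Setting both brackets to zero gives the nullclines N1 + 0.43N2 = 590 and 0.71N1 + N2 = 800.
Substituting N2 = 800 - 0.71N1 into the first: N1(1 - 0.43·0.71) = 590 - 0.43·800.
So N1* = 246/0.695 = 354, and then N2* = 800 - 0.71·354 = 549.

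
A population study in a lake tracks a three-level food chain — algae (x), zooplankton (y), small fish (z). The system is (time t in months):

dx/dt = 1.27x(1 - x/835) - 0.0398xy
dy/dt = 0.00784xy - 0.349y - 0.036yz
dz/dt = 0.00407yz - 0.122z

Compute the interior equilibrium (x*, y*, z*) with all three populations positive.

x* ≈ 50.6, y* ≈ 30, z* ≈ 1.33

From dz/dt = 0: 0.00407y* = 0.122, so y* = 30.
From dx/dt = 0: 1.27(1 - x*/835) = 0.0398·30, giving x* = 835·(1 - 0.939) = 50.6.
From dy/dt = 0: 0.00784·50.6 - 0.349 = 0.036z*, so z* = 0.0478/0.036 = 1.33.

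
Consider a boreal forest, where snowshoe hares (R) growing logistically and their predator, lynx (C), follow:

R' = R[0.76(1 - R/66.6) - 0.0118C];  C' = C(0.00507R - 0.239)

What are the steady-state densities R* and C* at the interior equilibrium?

R* ≈ 47.1, C* ≈ 18.8

From dC/dt = 0 with C > 0: 0.00507R* = 0.239, so R* = 47.1.
Substitute into dR/dt = 0: 0.76(1 - 47.1/66.6) = 0.0118C*.
The bracket is 0.292, giving C* = 0.222/0.0118 = 18.8.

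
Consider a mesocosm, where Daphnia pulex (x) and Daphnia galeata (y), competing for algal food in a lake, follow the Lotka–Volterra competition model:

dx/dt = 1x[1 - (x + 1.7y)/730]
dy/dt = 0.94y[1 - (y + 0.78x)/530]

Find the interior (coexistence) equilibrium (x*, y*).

Setting both brackets to zero gives the nullclines x + 1.7y = 730 and 0.78x + y = 530.
Substituting y = 530 - 0.78x into the first: x(1 - 1.7·0.78) = 730 - 1.7·530.
So x* = -171/-0.326 = 525, and then y* = 530 - 0.78·525 = 121.

x* ≈ 525, y* ≈ 121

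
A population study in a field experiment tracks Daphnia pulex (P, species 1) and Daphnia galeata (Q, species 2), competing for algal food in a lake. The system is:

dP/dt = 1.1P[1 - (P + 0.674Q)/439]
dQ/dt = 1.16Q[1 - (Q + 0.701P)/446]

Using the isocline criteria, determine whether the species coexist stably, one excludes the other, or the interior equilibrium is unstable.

Compare the nullcline intercepts: K1/α12 = 439/0.674 = 651 > K2 = 446; K2/α21 = 446/0.701 = 636 > K1 = 439.
Since both inequalities hold, each species can invade when rare, so the interior equilibrium is stable.

stable coexistence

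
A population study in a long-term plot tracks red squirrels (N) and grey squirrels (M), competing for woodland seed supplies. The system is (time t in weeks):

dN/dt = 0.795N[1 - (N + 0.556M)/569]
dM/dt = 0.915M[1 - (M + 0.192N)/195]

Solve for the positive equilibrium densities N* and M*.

Setting both brackets to zero gives the nullclines N + 0.556M = 569 and 0.192N + M = 195.
Substituting M = 195 - 0.192N into the first: N(1 - 0.556·0.192) = 569 - 0.556·195.
So N* = 461/0.893 = 516, and then M* = 195 - 0.192·516 = 96.

N* ≈ 516, M* ≈ 96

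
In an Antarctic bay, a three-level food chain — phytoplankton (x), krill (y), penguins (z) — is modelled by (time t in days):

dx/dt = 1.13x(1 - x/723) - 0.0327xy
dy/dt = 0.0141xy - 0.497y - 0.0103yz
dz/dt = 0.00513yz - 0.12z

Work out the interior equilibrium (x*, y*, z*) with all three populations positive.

From dz/dt = 0: 0.00513y* = 0.12, so y* = 23.4.
From dx/dt = 0: 1.13(1 - x*/723) = 0.0327·23.4, giving x* = 723·(1 - 0.677) = 234.
From dy/dt = 0: 0.0141·234 - 0.497 = 0.0103z*, so z* = 2.8/0.0103 = 272.

x* ≈ 234, y* ≈ 23.4, z* ≈ 272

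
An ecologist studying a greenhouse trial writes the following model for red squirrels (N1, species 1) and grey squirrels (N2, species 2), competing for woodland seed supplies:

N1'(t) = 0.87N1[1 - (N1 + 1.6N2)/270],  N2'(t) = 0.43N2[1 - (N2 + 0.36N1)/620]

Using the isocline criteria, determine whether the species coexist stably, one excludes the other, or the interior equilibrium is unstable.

Compare the nullcline intercepts: K1/α12 = 270/1.6 = 169 < K2 = 620; K2/α21 = 620/0.36 = 1720 > K1 = 270.
Since the inequalities point opposite ways, species 2 can invade but species 1 cannot.

species 2 excludes species 1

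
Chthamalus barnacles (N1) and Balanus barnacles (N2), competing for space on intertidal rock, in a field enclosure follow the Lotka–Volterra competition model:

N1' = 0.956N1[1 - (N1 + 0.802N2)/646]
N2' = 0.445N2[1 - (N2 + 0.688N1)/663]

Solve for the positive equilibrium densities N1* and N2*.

Setting both brackets to zero gives the nullclines N1 + 0.802N2 = 646 and 0.688N1 + N2 = 663.
Substituting N2 = 663 - 0.688N1 into the first: N1(1 - 0.802·0.688) = 646 - 0.802·663.
So N1* = 114/0.448 = 255, and then N2* = 663 - 0.688·255 = 488.

N1* ≈ 255, N2* ≈ 488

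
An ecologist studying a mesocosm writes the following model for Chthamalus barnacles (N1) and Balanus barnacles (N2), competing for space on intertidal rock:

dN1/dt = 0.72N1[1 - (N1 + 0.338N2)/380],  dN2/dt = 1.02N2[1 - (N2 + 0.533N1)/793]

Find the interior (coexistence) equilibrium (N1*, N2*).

N1* ≈ 137, N2* ≈ 720

Setting both brackets to zero gives the nullclines N1 + 0.338N2 = 380 and 0.533N1 + N2 = 793.
Substituting N2 = 793 - 0.533N1 into the first: N1(1 - 0.338·0.533) = 380 - 0.338·793.
So N1* = 112/0.82 = 137, and then N2* = 793 - 0.533·137 = 720.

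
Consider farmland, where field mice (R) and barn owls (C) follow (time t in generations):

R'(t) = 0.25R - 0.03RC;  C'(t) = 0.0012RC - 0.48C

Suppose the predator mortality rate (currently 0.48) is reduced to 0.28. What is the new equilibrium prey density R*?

R* ≈ 233

At the interior fixed point, setting dC/dt = 0 with C > 0 fixes R* = (predator death rate)/(RC coefficient) — independent of the other coefficients.
With the change, R* = 0.28/0.0012 = 233; it falls from 400.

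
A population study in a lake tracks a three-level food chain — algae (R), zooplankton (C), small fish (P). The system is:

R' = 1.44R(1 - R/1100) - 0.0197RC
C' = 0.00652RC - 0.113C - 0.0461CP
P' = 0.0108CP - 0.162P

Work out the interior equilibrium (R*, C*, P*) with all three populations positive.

From dP/dt = 0: 0.0108C* = 0.162, so C* = 15.
From dR/dt = 0: 1.44(1 - R*/1100) = 0.0197·15, giving R* = 1100·(1 - 0.205) = 874.
From dC/dt = 0: 0.00652·874 - 0.113 = 0.0461P*, so P* = 5.59/0.0461 = 121.

R* ≈ 874, C* ≈ 15, P* ≈ 121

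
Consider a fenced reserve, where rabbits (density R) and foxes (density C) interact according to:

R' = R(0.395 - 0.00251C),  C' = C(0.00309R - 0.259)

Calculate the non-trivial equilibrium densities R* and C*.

R* ≈ 83.8, C* ≈ 157

Set dC/dt = 0 with C > 0: 0.00309R - 0.259 = 0, so R* = 0.259/0.00309 = 83.8.
Set dR/dt = 0 with R > 0: 0.395 - 0.00251C = 0, so C* = 0.395/0.00251 = 157.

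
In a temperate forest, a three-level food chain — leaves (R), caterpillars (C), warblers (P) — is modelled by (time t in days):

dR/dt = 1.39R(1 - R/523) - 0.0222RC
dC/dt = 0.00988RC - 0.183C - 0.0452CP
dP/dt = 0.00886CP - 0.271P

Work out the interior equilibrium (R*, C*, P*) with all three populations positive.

From dP/dt = 0: 0.00886C* = 0.271, so C* = 30.6.
From dR/dt = 0: 1.39(1 - R*/523) = 0.0222·30.6, giving R* = 523·(1 - 0.489) = 268.
From dC/dt = 0: 0.00988·268 - 0.183 = 0.0452P*, so P* = 2.46/0.0452 = 54.4.

R* ≈ 268, C* ≈ 30.6, P* ≈ 54.4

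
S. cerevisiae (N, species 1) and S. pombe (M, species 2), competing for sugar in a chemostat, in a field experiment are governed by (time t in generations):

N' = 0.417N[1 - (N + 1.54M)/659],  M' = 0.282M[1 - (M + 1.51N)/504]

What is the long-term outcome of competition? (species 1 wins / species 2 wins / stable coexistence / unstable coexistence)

unstable coexistence (outcome depends on initial conditions)

Compare the nullcline intercepts: K1/α12 = 659/1.54 = 428 < K2 = 504; K2/α21 = 504/1.51 = 334 < K1 = 659.
Since both are reversed, neither can invade when rare; the interior point is a saddle.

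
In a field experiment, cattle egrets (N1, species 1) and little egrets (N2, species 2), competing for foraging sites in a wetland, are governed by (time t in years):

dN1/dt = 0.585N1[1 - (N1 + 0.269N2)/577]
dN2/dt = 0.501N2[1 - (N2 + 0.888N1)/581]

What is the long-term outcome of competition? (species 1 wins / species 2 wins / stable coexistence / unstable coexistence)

stable coexistence

Compare the nullcline intercepts: K1/α12 = 577/0.269 = 2140 > K2 = 581; K2/α21 = 581/0.888 = 654 > K1 = 577.
Since both inequalities hold, each species can invade when rare, so the interior equilibrium is stable.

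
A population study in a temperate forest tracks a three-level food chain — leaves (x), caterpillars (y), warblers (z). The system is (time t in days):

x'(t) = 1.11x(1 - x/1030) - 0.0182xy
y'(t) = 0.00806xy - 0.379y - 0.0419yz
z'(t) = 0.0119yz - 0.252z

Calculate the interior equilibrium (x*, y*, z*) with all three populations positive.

x* ≈ 672, y* ≈ 21.2, z* ≈ 120

From dz/dt = 0: 0.0119y* = 0.252, so y* = 21.2.
From dx/dt = 0: 1.11(1 - x*/1030) = 0.0182·21.2, giving x* = 1030·(1 - 0.347) = 672.
From dy/dt = 0: 0.00806·672 - 0.379 = 0.0419z*, so z* = 5.04/0.0419 = 120.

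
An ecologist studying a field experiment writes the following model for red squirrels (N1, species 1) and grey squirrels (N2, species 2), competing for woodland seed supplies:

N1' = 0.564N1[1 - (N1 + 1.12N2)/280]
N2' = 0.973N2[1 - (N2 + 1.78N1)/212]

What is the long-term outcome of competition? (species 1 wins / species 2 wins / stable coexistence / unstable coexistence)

species 1 excludes species 2

Compare the nullcline intercepts: K1/α12 = 280/1.12 = 250 > K2 = 212; K2/α21 = 212/1.78 = 119 < K1 = 280.
Since the inequalities point opposite ways, species 1 can invade but species 2 cannot.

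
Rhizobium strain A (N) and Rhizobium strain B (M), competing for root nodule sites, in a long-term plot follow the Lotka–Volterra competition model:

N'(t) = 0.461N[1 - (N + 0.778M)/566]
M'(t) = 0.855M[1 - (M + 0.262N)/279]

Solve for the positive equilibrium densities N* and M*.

Setting both brackets to zero gives the nullclines N + 0.778M = 566 and 0.262N + M = 279.
Substituting M = 279 - 0.262N into the first: N(1 - 0.778·0.262) = 566 - 0.778·279.
So N* = 349/0.796 = 438, and then M* = 279 - 0.262·438 = 164.

N* ≈ 438, M* ≈ 164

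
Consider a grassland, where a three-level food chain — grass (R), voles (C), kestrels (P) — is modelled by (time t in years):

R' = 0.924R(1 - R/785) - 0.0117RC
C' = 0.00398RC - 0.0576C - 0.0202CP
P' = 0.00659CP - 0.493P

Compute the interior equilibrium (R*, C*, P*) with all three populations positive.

From dP/dt = 0: 0.00659C* = 0.493, so C* = 74.8.
From dR/dt = 0: 0.924(1 - R*/785) = 0.0117·74.8, giving R* = 785·(1 - 0.947) = 41.4.
From dC/dt = 0: 0.00398·41.4 - 0.0576 = 0.0202P*, so P* = 0.107/0.0202 = 5.3.

R* ≈ 41.4, C* ≈ 74.8, P* ≈ 5.3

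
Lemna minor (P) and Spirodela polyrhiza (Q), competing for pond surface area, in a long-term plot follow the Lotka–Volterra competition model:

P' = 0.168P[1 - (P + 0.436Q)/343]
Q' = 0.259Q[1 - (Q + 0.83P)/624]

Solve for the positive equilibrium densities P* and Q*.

P* ≈ 111, Q* ≈ 532

Setting both brackets to zero gives the nullclines P + 0.436Q = 343 and 0.83P + Q = 624.
Substituting Q = 624 - 0.83P into the first: P(1 - 0.436·0.83) = 343 - 0.436·624.
So P* = 70.9/0.638 = 111, and then Q* = 624 - 0.83·111 = 532.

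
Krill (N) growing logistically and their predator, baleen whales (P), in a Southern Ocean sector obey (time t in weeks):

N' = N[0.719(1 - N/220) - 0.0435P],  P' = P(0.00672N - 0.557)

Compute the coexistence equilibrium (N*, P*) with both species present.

From dP/dt = 0 with P > 0: 0.00672N* = 0.557, so N* = 82.9.
Substitute into dN/dt = 0: 0.719(1 - 82.9/220) = 0.0435P*.
The bracket is 0.623, giving P* = 0.448/0.0435 = 10.3.

N* ≈ 82.9, P* ≈ 10.3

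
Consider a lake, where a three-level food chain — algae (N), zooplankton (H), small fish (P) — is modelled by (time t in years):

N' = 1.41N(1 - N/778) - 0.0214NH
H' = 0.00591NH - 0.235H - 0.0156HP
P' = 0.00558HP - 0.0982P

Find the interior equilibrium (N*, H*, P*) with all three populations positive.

N* ≈ 570, H* ≈ 17.6, P* ≈ 201

From dP/dt = 0: 0.00558H* = 0.0982, so H* = 17.6.
From dN/dt = 0: 1.41(1 - N*/778) = 0.0214·17.6, giving N* = 778·(1 - 0.267) = 570.
From dH/dt = 0: 0.00591·570 - 0.235 = 0.0156P*, so P* = 3.13/0.0156 = 201.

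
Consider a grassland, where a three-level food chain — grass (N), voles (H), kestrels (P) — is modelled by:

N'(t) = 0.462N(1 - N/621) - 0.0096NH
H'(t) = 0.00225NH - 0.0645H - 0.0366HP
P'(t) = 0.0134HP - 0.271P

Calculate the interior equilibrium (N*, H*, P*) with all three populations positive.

From dP/dt = 0: 0.0134H* = 0.271, so H* = 20.2.
From dN/dt = 0: 0.462(1 - N*/621) = 0.0096·20.2, giving N* = 621·(1 - 0.42) = 360.
From dH/dt = 0: 0.00225·360 - 0.0645 = 0.0366P*, so P* = 0.746/0.0366 = 20.4.

N* ≈ 360, H* ≈ 20.2, P* ≈ 20.4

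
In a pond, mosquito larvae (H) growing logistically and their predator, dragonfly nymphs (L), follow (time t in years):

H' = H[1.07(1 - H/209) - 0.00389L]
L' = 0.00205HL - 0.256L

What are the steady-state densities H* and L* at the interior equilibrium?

H* ≈ 125, L* ≈ 111

From dL/dt = 0 with L > 0: 0.00205H* = 0.256, so H* = 125.
Substitute into dH/dt = 0: 1.07(1 - 125/209) = 0.00389L*.
The bracket is 0.402, giving L* = 0.431/0.00389 = 111.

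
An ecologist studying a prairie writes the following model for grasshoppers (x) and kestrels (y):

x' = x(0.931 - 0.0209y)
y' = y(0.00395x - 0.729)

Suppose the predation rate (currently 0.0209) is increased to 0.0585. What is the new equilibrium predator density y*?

At the interior fixed point, setting dx/dt = 0 with x > 0 fixes y* = (prey growth rate)/(xy coefficient) — independent of the other coefficients.
With the change, y* = 0.931/0.0585 = 15.9; it falls from 44.5.

y* ≈ 15.9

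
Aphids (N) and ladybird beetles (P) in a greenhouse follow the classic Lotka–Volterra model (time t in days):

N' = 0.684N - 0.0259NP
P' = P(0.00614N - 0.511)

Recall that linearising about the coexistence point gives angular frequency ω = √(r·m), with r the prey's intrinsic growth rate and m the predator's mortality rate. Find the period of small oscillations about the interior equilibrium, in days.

T ≈ 10.6 days

Here r = 0.684 and m = 0.511, so r·m = 0.35.
ω = √0.35 = 0.591 per day, hence T = 2π/ω ≈ 10.6 days.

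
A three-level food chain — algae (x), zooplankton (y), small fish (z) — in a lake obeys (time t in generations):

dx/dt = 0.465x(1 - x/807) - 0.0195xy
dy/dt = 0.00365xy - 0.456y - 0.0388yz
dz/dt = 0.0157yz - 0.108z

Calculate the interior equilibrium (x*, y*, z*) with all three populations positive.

From dz/dt = 0: 0.0157y* = 0.108, so y* = 6.88.
From dx/dt = 0: 0.465(1 - x*/807) = 0.0195·6.88, giving x* = 807·(1 - 0.288) = 574.
From dy/dt = 0: 0.00365·574 - 0.456 = 0.0388z*, so z* = 1.64/0.0388 = 42.3.

x* ≈ 574, y* ≈ 6.88, z* ≈ 42.3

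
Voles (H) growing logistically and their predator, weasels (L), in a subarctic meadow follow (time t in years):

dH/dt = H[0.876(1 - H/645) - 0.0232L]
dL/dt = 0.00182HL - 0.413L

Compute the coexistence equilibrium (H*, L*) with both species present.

From dL/dt = 0 with L > 0: 0.00182H* = 0.413, so H* = 227.
Substitute into dH/dt = 0: 0.876(1 - 227/645) = 0.0232L*.
The bracket is 0.648, giving L* = 0.568/0.0232 = 24.5.

H* ≈ 227, L* ≈ 24.5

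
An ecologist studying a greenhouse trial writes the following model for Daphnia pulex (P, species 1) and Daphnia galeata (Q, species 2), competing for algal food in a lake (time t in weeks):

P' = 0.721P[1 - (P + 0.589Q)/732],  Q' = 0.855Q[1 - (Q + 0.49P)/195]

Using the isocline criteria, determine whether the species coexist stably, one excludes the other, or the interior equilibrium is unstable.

species 1 excludes species 2

Compare the nullcline intercepts: K1/α12 = 732/0.589 = 1240 > K2 = 195; K2/α21 = 195/0.49 = 398 < K1 = 732.
Since the inequalities point opposite ways, species 1 can invade but species 2 cannot.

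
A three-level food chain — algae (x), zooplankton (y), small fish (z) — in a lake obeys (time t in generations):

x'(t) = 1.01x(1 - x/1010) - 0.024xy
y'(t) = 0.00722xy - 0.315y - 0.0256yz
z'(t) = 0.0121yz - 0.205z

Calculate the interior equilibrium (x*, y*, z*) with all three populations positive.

From dz/dt = 0: 0.0121y* = 0.205, so y* = 16.9.
From dx/dt = 0: 1.01(1 - x*/1010) = 0.024·16.9, giving x* = 1010·(1 - 0.403) = 603.
From dy/dt = 0: 0.00722·603 - 0.315 = 0.0256z*, so z* = 4.04/0.0256 = 158.

x* ≈ 603, y* ≈ 16.9, z* ≈ 158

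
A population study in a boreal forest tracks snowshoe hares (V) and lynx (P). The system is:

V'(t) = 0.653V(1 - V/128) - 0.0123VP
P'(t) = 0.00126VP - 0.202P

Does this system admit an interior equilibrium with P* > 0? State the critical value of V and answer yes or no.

The predator equation gives dP/dt > 0 only when V > 0.202/0.00126 = 160.
Without the predator, V → K = 128. Since 128 < 160, the predator cannot invade.

Threshold V = 160; K < 160, so no, the predator goes extinct.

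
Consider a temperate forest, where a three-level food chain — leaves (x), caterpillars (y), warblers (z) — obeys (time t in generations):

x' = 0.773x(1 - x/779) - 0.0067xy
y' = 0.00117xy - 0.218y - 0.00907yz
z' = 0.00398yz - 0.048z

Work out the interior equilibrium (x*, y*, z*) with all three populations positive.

x* ≈ 698, y* ≈ 12.1, z* ≈ 65.9

From dz/dt = 0: 0.00398y* = 0.048, so y* = 12.1.
From dx/dt = 0: 0.773(1 - x*/779) = 0.0067·12.1, giving x* = 779·(1 - 0.105) = 698.
From dy/dt = 0: 0.00117·698 - 0.218 = 0.00907z*, so z* = 0.598/0.00907 = 65.9.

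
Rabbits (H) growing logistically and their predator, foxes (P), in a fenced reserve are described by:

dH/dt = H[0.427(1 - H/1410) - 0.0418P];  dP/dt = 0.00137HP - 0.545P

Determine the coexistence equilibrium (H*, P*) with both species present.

From dP/dt = 0 with P > 0: 0.00137H* = 0.545, so H* = 398.
Substitute into dH/dt = 0: 0.427(1 - 398/1410) = 0.0418P*.
The bracket is 0.718, giving P* = 0.307/0.0418 = 7.33.

H* ≈ 398, P* ≈ 7.33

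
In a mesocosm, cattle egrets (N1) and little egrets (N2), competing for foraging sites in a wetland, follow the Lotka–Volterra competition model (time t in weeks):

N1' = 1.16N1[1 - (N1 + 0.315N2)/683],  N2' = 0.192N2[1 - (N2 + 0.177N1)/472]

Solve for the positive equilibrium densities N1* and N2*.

Setting both brackets to zero gives the nullclines N1 + 0.315N2 = 683 and 0.177N1 + N2 = 472.
Substituting N2 = 472 - 0.177N1 into the first: N1(1 - 0.315·0.177) = 683 - 0.315·472.
So N1* = 534/0.944 = 566, and then N2* = 472 - 0.177·566 = 372.

N1* ≈ 566, N2* ≈ 372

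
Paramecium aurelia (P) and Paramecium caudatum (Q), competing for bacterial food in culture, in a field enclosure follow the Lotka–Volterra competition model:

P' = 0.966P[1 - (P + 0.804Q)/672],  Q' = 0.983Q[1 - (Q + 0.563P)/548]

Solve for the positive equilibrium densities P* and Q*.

Setting both brackets to zero gives the nullclines P + 0.804Q = 672 and 0.563P + Q = 548.
Substituting Q = 548 - 0.563P into the first: P(1 - 0.804·0.563) = 672 - 0.804·548.
So P* = 231/0.547 = 423, and then Q* = 548 - 0.563·423 = 310.

P* ≈ 423, Q* ≈ 310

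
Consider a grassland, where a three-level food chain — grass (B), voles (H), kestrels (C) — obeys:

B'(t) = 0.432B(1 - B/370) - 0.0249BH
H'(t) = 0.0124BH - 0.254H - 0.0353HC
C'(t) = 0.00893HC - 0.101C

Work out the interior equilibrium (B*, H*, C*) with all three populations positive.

From dC/dt = 0: 0.00893H* = 0.101, so H* = 11.3.
From dB/dt = 0: 0.432(1 - B*/370) = 0.0249·11.3, giving B* = 370·(1 - 0.652) = 129.
From dH/dt = 0: 0.0124·129 - 0.254 = 0.0353C*, so C* = 1.34/0.0353 = 38.

B* ≈ 129, H* ≈ 11.3, C* ≈ 38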